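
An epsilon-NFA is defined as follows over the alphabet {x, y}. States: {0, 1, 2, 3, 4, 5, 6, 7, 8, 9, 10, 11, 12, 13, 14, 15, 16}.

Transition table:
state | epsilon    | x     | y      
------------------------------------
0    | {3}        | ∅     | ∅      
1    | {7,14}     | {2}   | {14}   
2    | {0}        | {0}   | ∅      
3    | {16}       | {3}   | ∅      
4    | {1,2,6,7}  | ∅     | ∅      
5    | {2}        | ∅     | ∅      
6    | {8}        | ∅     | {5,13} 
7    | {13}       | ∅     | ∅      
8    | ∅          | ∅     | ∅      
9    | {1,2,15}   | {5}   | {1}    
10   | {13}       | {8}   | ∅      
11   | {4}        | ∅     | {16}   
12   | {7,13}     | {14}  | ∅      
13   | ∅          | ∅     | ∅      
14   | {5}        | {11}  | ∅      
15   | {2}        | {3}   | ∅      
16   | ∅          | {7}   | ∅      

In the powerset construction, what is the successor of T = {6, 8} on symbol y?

6 on y → {5, 13}.
No y-transition from 8.
Union after reading y: {5, 13}.
Now take the epsilon-closure:
From 5 via epsilon: add 2.
From 2 via epsilon: add 0.
From 0 via epsilon: add 3.
From 3 via epsilon: add 16.
No new states can be added; the closed set is {0, 2, 3, 5, 13, 16}.

{0, 2, 3, 5, 13, 16}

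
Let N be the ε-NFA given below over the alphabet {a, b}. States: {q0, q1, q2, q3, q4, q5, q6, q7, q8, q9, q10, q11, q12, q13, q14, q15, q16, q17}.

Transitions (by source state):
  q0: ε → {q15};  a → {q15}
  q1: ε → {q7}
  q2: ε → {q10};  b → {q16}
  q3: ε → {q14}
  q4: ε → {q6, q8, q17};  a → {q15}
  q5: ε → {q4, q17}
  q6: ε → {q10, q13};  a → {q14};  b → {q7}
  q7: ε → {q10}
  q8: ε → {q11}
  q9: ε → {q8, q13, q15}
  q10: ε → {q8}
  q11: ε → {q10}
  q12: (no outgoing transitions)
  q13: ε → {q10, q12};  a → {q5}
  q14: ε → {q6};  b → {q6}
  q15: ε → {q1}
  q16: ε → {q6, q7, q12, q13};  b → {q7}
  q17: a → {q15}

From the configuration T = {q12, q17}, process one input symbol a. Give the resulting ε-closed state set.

{q1, q7, q8, q10, q11, q15}

q17 on a → {q15}.
No a-transition from q12.
Union after reading a: {q15}.
Now take the ε-closure:
From q15 via ε: add q1.
From q1 via ε: add q7.
From q7 via ε: add q10.
From q10 via ε: add q8.
From q8 via ε: add q11.
No new states can be added; the closed set is {q1, q7, q8, q10, q11, q15}.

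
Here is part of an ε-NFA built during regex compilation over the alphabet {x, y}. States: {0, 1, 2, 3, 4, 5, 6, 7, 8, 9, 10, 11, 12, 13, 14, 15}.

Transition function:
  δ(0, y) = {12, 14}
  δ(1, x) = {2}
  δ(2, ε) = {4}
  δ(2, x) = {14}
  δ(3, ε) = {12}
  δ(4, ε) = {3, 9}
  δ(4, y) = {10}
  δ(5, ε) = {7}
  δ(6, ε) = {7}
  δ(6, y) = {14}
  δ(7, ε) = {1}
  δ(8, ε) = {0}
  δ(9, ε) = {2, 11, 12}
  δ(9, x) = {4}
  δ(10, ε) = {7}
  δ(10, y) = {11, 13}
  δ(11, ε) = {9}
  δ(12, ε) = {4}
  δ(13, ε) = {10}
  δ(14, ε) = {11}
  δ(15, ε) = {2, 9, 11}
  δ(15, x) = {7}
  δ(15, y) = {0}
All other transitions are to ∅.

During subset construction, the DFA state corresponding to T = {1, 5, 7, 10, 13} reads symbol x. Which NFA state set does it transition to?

1 on x → {2}.
No x-transition from 5, 7, 10, 13.
Union after reading x: {2}.
Now take the ε-closure:
From 2 via ε: add 4.
From 4 via ε: add 3, 9.
From 3 via ε: add 12.
From 9 via ε: add 11.
No new states can be added; the closed set is {2, 3, 4, 9, 11, 12}.

{2, 3, 4, 9, 11, 12}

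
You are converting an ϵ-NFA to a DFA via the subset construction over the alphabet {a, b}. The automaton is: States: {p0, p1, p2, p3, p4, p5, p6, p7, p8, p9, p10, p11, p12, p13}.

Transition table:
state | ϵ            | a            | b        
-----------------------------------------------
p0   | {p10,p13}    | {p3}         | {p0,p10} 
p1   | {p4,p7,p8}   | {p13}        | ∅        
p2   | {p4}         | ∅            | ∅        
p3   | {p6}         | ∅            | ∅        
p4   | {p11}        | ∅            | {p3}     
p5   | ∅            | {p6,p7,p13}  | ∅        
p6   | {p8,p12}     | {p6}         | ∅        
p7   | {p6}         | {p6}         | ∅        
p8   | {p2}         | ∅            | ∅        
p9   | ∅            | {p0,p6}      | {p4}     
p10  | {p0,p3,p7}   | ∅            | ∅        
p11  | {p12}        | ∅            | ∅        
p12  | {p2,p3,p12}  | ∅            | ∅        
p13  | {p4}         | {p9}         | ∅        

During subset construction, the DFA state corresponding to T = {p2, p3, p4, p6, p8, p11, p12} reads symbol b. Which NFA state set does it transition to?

{p2, p3, p4, p6, p8, p11, p12}

p4 on b → {p3}.
No b-transition from p2, p3, p6, p8, p11, p12.
Union after reading b: {p3}.
Now take the ϵ-closure:
From p3 via ϵ: add p6.
From p6 via ϵ: add p8, p12.
From p8 via ϵ: add p2.
From p2 via ϵ: add p4.
From p4 via ϵ: add p11.
No new states can be added; the closed set is {p2, p3, p4, p6, p8, p11, p12}.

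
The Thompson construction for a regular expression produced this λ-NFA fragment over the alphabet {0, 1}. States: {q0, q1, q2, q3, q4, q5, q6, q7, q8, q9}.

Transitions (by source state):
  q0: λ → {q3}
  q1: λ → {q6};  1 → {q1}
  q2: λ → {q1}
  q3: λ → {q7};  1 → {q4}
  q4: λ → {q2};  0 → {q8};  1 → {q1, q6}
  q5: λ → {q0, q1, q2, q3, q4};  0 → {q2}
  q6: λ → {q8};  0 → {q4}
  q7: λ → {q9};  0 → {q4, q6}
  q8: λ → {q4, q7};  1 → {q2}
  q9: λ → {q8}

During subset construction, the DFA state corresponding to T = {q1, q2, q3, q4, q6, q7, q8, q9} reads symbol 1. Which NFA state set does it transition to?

{q1, q2, q4, q6, q7, q8, q9}

q1 on 1 → {q1}.
q3 on 1 → {q4}.
q4 on 1 → {q1, q6}.
q8 on 1 → {q2}.
No 1-transition from q2, q6, q7, q9.
Union after reading 1: {q1, q2, q4, q6}.
Now take the λ-closure:
From q6 via λ: add q8.
From q8 via λ: add q7.
From q7 via λ: add q9.
No new states can be added; the closed set is {q1, q2, q4, q6, q7, q8, q9}.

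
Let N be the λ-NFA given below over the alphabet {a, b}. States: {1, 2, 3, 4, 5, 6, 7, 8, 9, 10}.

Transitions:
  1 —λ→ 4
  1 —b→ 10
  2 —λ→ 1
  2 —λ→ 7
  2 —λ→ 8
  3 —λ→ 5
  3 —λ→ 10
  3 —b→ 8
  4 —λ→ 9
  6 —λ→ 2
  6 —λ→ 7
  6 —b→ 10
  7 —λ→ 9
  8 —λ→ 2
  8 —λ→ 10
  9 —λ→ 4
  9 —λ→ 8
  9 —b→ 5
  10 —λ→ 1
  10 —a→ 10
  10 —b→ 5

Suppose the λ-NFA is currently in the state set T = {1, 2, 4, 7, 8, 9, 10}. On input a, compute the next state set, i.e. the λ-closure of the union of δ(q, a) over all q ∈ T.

10 on a → {10}.
No a-transition from 1, 2, 4, 7, 8, 9.
Union after reading a: {10}.
Now take the λ-closure:
From 10 via λ: add 1.
From 1 via λ: add 4.
From 4 via λ: add 9.
From 9 via λ: add 8.
From 8 via λ: add 2.
From 2 via λ: add 7.
No new states can be added; the closed set is {1, 2, 4, 7, 8, 9, 10}.

{1, 2, 4, 7, 8, 9, 10}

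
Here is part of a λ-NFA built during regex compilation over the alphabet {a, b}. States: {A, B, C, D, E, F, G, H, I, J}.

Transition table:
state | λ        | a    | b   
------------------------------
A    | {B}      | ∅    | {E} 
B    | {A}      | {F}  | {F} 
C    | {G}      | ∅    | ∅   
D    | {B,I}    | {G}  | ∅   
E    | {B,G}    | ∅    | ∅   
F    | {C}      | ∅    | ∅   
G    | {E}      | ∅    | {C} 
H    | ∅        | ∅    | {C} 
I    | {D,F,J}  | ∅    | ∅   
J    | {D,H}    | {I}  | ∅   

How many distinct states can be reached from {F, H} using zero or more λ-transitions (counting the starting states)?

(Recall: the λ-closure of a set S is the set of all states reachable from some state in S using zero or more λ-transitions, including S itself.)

Start with {F, H}.
From F via λ: add C.
From C via λ: add G.
From G via λ: add E.
From E via λ: add B.
From B via λ: add A.
λ-closure = {A, B, C, E, F, G, H}, which has 7 states.

7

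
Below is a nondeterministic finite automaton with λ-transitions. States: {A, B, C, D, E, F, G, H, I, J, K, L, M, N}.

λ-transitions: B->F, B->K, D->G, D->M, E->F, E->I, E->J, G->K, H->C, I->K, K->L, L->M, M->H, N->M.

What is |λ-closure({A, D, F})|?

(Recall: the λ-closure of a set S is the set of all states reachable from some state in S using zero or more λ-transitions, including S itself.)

Start with {A, D, F}.
From D via λ: add G, M.
From G via λ: add K.
From M via λ: add H.
From H via λ: add C.
From K via λ: add L.
λ-closure = {A, C, D, F, G, H, K, L, M}, which has 9 states.

9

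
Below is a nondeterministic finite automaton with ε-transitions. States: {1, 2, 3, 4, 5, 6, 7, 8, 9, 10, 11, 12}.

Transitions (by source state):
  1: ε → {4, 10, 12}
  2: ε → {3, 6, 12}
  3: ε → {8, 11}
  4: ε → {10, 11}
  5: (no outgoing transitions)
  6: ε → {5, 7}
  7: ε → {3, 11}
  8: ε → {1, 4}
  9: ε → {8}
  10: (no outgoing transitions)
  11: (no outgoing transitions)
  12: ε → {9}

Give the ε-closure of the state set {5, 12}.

{1, 4, 5, 8, 9, 10, 11, 12}

Start with {5, 12}.
From 12 via ε: add 9.
From 9 via ε: add 8.
From 8 via ε: add 1, 4.
From 1 via ε: add 10.
From 4 via ε: add 11.
No new states can be added; the closed set is {1, 4, 5, 8, 9, 10, 11, 12}.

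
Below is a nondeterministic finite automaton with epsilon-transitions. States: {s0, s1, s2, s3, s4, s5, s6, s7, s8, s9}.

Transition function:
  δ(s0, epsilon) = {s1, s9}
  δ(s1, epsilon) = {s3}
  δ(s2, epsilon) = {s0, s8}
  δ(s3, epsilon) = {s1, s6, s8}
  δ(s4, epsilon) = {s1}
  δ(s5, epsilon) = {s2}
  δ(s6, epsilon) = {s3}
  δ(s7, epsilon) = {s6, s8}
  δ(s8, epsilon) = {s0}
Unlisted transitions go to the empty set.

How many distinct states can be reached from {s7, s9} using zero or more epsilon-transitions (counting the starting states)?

Start with {s7, s9}.
From s7 via epsilon: add s6, s8.
From s6 via epsilon: add s3.
From s8 via epsilon: add s0.
From s0 via epsilon: add s1.
epsilon-closure = {s0, s1, s3, s6, s7, s8, s9}, which has 7 states.

7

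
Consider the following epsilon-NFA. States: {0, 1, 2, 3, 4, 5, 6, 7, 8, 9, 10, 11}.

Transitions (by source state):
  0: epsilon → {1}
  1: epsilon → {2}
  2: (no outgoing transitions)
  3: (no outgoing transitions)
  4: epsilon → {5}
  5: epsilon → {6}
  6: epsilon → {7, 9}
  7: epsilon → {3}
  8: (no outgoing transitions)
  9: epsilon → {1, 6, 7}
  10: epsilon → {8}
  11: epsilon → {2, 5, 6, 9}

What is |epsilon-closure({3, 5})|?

7

Start with {3, 5}.
From 5 via epsilon: add 6.
From 6 via epsilon: add 7, 9.
From 9 via epsilon: add 1.
From 1 via epsilon: add 2.
epsilon-closure = {1, 2, 3, 5, 6, 7, 9}, which has 7 states.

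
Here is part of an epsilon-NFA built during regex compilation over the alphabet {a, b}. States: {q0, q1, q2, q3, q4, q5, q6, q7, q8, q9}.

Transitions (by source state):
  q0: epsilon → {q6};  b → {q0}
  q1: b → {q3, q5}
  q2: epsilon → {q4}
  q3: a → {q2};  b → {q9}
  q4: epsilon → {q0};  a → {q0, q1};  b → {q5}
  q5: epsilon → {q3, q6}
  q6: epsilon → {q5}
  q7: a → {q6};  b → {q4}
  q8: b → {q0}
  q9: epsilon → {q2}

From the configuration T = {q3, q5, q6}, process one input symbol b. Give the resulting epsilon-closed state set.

{q0, q2, q3, q4, q5, q6, q9}

q3 on b → {q9}.
No b-transition from q5, q6.
Union after reading b: {q9}.
Now take the epsilon-closure:
From q9 via epsilon: add q2.
From q2 via epsilon: add q4.
From q4 via epsilon: add q0.
From q0 via epsilon: add q6.
From q6 via epsilon: add q5.
From q5 via epsilon: add q3.
No new states can be added; the closed set is {q0, q2, q3, q4, q5, q6, q9}.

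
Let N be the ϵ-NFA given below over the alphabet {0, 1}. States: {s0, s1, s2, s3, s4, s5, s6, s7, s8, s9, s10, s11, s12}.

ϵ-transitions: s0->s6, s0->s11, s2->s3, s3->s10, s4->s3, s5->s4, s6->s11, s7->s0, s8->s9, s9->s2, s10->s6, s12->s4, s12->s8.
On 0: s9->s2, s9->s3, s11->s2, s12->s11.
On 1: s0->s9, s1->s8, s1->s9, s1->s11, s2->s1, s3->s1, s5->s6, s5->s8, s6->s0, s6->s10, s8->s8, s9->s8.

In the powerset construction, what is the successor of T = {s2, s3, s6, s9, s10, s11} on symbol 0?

s9 on 0 → {s2, s3}.
s11 on 0 → {s2}.
No 0-transition from s2, s3, s6, s10.
Union after reading 0: {s2, s3}.
Now take the ϵ-closure:
From s3 via ϵ: add s10.
From s10 via ϵ: add s6.
From s6 via ϵ: add s11.
No new states can be added; the closed set is {s2, s3, s6, s10, s11}.

{s2, s3, s6, s10, s11}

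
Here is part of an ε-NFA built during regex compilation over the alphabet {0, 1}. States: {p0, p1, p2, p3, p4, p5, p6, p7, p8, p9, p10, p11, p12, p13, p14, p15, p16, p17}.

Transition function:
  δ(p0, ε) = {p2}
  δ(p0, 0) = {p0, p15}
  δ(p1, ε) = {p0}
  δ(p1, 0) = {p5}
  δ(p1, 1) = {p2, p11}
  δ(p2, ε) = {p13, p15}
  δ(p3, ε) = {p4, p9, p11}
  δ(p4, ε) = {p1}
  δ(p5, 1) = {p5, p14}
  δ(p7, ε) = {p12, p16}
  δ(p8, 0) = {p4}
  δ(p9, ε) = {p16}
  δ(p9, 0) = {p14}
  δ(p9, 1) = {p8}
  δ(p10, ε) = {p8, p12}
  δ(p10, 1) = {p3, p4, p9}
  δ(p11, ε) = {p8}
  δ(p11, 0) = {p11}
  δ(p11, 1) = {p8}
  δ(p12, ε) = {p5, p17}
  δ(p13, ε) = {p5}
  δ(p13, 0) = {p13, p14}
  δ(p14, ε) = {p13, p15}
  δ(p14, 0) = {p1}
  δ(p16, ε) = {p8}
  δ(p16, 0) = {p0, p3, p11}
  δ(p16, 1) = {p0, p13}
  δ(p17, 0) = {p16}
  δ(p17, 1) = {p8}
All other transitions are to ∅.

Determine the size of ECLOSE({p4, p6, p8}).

9

Start with {p4, p6, p8}.
From p4 via ε: add p1.
From p1 via ε: add p0.
From p0 via ε: add p2.
From p2 via ε: add p13, p15.
From p13 via ε: add p5.
ε-closure = {p0, p1, p2, p4, p5, p6, p8, p13, p15}, which has 9 states.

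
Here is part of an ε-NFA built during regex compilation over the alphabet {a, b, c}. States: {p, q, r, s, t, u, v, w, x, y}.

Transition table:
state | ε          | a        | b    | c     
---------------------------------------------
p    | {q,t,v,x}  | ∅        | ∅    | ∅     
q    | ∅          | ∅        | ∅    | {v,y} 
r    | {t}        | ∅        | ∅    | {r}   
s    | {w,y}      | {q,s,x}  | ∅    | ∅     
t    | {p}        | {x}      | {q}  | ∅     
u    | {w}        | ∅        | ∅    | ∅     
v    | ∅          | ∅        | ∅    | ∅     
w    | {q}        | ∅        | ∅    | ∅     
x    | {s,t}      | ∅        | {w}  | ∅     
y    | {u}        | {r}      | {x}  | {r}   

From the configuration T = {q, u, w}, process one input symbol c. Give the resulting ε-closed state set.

q on c → {v, y}.
No c-transition from u, w.
Union after reading c: {v, y}.
Now take the ε-closure:
From y via ε: add u.
From u via ε: add w.
From w via ε: add q.
No new states can be added; the closed set is {q, u, v, w, y}.

{q, u, v, w, y}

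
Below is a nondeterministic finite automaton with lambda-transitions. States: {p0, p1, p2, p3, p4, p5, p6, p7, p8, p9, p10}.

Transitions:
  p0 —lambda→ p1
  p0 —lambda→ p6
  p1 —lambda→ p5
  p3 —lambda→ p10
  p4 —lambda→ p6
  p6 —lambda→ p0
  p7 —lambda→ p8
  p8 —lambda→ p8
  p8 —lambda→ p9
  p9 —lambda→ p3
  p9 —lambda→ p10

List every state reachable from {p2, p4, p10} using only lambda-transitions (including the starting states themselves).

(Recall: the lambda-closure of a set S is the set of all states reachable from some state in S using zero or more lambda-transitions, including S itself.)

{p0, p1, p2, p4, p5, p6, p10}

Start with {p2, p4, p10}.
From p4 via lambda: add p6.
From p6 via lambda: add p0.
From p0 via lambda: add p1.
From p1 via lambda: add p5.
No new states can be added; the closed set is {p0, p1, p2, p4, p5, p6, p10}.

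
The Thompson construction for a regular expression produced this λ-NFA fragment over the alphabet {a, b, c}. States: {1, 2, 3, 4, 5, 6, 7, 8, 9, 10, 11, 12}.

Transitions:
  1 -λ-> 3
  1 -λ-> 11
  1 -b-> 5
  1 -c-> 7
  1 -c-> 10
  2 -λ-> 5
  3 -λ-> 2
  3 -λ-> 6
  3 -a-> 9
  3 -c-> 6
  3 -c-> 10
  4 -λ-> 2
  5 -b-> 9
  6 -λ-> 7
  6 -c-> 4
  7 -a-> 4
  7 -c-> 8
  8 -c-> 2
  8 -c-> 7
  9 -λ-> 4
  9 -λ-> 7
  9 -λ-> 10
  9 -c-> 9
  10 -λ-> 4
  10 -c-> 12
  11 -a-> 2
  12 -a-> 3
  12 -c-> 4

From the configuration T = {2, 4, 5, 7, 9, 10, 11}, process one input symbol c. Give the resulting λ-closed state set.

7 on c → {8}.
9 on c → {9}.
10 on c → {12}.
No c-transition from 2, 4, 5, 11.
Union after reading c: {8, 9, 12}.
Now take the λ-closure:
From 9 via λ: add 4, 7, 10.
From 4 via λ: add 2.
From 2 via λ: add 5.
No new states can be added; the closed set is {2, 4, 5, 7, 8, 9, 10, 12}.

{2, 4, 5, 7, 8, 9, 10, 12}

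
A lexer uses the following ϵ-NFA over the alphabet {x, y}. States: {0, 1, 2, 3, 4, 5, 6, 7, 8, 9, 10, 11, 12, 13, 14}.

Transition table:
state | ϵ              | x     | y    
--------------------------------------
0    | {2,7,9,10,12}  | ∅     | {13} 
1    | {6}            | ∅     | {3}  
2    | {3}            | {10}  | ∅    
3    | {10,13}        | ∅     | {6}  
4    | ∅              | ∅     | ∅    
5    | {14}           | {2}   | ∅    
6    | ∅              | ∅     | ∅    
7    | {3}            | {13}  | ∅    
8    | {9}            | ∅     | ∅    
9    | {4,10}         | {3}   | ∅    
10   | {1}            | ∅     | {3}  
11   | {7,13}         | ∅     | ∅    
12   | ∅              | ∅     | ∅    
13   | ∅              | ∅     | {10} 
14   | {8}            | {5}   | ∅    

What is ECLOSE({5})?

{1, 4, 5, 6, 8, 9, 10, 14}

Start with {5}.
From 5 via ϵ: add 14.
From 14 via ϵ: add 8.
From 8 via ϵ: add 9.
From 9 via ϵ: add 4, 10.
From 10 via ϵ: add 1.
From 1 via ϵ: add 6.
No new states can be added; the closed set is {1, 4, 5, 6, 8, 9, 10, 14}.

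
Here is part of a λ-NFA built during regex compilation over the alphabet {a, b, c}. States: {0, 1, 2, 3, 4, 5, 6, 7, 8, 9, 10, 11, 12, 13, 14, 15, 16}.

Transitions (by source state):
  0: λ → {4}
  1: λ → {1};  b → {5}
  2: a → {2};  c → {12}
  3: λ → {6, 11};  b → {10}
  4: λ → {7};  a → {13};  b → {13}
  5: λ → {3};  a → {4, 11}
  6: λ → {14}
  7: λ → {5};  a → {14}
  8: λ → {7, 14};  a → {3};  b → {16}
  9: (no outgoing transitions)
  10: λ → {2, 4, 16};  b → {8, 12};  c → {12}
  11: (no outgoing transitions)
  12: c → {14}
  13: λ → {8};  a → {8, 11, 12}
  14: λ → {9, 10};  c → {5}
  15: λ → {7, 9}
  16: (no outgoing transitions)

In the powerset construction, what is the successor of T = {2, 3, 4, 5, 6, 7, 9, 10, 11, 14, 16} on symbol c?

2 on c → {12}.
10 on c → {12}.
14 on c → {5}.
No c-transition from 3, 4, 5, 6, 7, 9, 11, 16.
Union after reading c: {5, 12}.
Now take the λ-closure:
From 5 via λ: add 3.
From 3 via λ: add 6, 11.
From 6 via λ: add 14.
From 14 via λ: add 9, 10.
From 10 via λ: add 2, 4, 16.
From 4 via λ: add 7.
No new states can be added; the closed set is {2, 3, 4, 5, 6, 7, 9, 10, 11, 12, 14, 16}.

{2, 3, 4, 5, 6, 7, 9, 10, 11, 12, 14, 16}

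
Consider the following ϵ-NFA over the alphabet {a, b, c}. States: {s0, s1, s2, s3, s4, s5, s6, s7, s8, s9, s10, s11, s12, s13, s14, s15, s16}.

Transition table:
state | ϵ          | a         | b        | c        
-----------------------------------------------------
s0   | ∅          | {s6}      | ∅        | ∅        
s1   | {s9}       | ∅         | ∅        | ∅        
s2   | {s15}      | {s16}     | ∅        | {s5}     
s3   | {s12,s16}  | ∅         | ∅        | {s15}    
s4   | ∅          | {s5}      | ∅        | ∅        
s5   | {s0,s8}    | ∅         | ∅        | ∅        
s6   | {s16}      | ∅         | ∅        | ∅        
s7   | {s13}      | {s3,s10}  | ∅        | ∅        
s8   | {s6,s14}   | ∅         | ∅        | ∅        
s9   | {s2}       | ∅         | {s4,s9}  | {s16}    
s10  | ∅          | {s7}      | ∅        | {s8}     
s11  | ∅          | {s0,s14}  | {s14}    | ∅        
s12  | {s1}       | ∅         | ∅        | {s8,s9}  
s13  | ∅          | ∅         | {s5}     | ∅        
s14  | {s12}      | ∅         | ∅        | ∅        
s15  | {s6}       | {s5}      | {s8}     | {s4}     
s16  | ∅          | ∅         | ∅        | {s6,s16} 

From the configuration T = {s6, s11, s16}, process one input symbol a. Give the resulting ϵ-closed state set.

{s0, s1, s2, s6, s9, s12, s14, s15, s16}

s11 on a → {s0, s14}.
No a-transition from s6, s16.
Union after reading a: {s0, s14}.
Now take the ϵ-closure:
From s14 via ϵ: add s12.
From s12 via ϵ: add s1.
From s1 via ϵ: add s9.
From s9 via ϵ: add s2.
From s2 via ϵ: add s15.
From s15 via ϵ: add s6.
From s6 via ϵ: add s16.
No new states can be added; the closed set is {s0, s1, s2, s6, s9, s12, s14, s15, s16}.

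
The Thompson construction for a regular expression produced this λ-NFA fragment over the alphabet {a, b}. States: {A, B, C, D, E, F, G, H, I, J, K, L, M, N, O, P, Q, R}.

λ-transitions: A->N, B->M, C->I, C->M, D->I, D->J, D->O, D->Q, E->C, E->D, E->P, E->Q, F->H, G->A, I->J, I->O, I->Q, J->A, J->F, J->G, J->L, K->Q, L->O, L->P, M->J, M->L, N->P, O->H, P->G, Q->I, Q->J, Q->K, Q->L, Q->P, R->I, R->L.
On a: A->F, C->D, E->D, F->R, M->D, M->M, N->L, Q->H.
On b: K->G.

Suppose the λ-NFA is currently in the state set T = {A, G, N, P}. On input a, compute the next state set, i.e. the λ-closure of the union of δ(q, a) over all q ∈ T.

A on a → {F}.
N on a → {L}.
No a-transition from G, P.
Union after reading a: {F, L}.
Now take the λ-closure:
From F via λ: add H.
From L via λ: add O, P.
From P via λ: add G.
From G via λ: add A.
From A via λ: add N.
No new states can be added; the closed set is {A, F, G, H, L, N, O, P}.

{A, F, G, H, L, N, O, P}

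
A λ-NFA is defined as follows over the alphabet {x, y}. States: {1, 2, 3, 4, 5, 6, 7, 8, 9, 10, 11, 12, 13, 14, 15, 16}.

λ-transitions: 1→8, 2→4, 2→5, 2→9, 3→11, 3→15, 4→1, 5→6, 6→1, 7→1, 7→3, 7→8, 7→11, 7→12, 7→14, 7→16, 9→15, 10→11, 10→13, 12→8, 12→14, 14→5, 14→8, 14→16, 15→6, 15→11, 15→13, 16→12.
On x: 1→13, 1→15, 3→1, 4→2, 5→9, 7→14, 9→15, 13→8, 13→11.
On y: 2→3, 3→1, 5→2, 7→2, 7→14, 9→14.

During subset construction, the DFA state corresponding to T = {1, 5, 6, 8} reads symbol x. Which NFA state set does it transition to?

1 on x → {13, 15}.
5 on x → {9}.
No x-transition from 6, 8.
Union after reading x: {9, 13, 15}.
Now take the λ-closure:
From 15 via λ: add 6, 11.
From 6 via λ: add 1.
From 1 via λ: add 8.
No new states can be added; the closed set is {1, 6, 8, 9, 11, 13, 15}.

{1, 6, 8, 9, 11, 13, 15}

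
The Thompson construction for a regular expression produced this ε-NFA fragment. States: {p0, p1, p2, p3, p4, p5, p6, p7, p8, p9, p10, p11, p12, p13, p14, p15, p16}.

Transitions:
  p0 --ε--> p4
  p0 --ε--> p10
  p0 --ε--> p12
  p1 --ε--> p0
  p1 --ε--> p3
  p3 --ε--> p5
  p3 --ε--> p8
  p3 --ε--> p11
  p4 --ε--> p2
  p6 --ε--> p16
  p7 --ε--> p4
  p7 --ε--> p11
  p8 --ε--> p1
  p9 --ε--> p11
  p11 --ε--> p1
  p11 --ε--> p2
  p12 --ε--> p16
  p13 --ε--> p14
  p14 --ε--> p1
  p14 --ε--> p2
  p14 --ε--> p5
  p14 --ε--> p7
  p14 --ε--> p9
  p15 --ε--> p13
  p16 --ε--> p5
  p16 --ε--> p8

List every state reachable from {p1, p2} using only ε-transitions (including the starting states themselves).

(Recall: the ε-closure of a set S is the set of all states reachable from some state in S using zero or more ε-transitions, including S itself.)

Start with {p1, p2}.
From p1 via ε: add p0, p3.
From p0 via ε: add p4, p10, p12.
From p3 via ε: add p5, p8, p11.
From p12 via ε: add p16.
No new states can be added; the closed set is {p0, p1, p2, p3, p4, p5, p8, p10, p11, p12, p16}.

{p0, p1, p2, p3, p4, p5, p8, p10, p11, p12, p16}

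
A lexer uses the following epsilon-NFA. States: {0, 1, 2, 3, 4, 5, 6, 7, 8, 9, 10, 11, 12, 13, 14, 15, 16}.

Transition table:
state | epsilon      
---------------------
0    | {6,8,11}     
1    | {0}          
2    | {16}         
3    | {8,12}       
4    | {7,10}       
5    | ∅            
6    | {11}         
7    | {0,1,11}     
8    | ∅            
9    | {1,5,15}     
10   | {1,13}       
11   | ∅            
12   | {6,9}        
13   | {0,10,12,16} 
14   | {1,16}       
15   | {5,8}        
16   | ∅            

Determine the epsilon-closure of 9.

Start with {9}.
From 9 via epsilon: add 1, 5, 15.
From 1 via epsilon: add 0.
From 15 via epsilon: add 8.
From 0 via epsilon: add 6, 11.
No new states can be added; the closed set is {0, 1, 5, 6, 8, 9, 11, 15}.

{0, 1, 5, 6, 8, 9, 11, 15}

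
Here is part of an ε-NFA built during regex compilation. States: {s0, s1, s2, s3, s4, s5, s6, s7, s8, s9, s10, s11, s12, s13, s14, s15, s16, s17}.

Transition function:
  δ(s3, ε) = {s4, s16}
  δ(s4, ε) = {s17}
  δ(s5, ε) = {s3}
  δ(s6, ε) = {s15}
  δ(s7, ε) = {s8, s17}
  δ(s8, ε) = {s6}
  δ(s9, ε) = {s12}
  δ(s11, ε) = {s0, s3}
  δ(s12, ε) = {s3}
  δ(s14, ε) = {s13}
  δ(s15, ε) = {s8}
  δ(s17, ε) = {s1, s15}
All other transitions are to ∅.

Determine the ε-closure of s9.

Start with {s9}.
From s9 via ε: add s12.
From s12 via ε: add s3.
From s3 via ε: add s4, s16.
From s4 via ε: add s17.
From s17 via ε: add s1, s15.
From s15 via ε: add s8.
From s8 via ε: add s6.
No new states can be added; the closed set is {s1, s3, s4, s6, s8, s9, s12, s15, s16, s17}.

{s1, s3, s4, s6, s8, s9, s12, s15, s16, s17}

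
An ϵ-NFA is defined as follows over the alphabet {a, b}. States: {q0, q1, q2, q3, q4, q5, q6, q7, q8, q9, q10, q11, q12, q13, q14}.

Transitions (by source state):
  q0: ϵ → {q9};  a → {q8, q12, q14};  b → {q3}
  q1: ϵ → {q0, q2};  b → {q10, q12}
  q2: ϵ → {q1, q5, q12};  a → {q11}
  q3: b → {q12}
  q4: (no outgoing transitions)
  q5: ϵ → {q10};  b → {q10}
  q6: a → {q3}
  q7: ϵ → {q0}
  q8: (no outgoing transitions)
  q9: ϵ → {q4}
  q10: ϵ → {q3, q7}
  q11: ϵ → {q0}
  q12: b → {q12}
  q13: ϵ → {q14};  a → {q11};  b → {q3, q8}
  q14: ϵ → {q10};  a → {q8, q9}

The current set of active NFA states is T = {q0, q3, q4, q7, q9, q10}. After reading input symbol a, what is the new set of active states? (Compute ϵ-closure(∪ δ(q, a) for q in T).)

q0 on a → {q8, q12, q14}.
No a-transition from q3, q4, q7, q9, q10.
Union after reading a: {q8, q12, q14}.
Now take the ϵ-closure:
From q14 via ϵ: add q10.
From q10 via ϵ: add q3, q7.
From q7 via ϵ: add q0.
From q0 via ϵ: add q9.
From q9 via ϵ: add q4.
No new states can be added; the closed set is {q0, q3, q4, q7, q8, q9, q10, q12, q14}.

{q0, q3, q4, q7, q8, q9, q10, q12, q14}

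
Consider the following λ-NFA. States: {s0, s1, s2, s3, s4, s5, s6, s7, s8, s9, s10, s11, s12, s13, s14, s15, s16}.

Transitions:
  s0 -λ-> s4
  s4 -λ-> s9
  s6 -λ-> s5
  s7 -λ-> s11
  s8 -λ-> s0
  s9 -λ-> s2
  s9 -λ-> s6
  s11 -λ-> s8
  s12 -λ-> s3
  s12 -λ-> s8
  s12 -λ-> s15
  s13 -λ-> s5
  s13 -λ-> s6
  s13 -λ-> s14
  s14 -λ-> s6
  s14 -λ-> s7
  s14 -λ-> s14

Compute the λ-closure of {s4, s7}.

Start with {s4, s7}.
From s4 via λ: add s9.
From s7 via λ: add s11.
From s9 via λ: add s2, s6.
From s11 via λ: add s8.
From s6 via λ: add s5.
From s8 via λ: add s0.
No new states can be added; the closed set is {s0, s2, s4, s5, s6, s7, s8, s9, s11}.

{s0, s2, s4, s5, s6, s7, s8, s9, s11}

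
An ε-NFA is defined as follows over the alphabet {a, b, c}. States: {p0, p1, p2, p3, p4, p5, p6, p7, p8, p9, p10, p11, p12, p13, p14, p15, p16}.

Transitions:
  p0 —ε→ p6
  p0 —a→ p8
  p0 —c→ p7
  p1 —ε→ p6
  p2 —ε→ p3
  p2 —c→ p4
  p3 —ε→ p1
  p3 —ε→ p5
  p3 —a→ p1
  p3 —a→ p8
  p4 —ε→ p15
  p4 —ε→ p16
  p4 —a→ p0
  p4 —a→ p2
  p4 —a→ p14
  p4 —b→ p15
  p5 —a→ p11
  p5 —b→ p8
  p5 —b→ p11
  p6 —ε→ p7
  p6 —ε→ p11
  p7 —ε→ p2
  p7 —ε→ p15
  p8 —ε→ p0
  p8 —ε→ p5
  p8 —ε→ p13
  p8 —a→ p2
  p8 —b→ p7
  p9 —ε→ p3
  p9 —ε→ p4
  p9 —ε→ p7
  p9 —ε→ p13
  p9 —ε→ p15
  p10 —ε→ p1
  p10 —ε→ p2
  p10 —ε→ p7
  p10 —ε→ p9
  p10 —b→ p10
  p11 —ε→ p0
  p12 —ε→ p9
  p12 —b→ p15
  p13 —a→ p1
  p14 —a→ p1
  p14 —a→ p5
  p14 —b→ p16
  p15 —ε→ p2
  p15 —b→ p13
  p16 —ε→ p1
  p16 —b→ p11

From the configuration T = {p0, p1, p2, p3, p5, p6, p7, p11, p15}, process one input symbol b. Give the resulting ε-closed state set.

{p0, p1, p2, p3, p5, p6, p7, p8, p11, p13, p15}

p5 on b → {p8, p11}.
p15 on b → {p13}.
No b-transition from p0, p1, p2, p3, p6, p7, p11.
Union after reading b: {p8, p11, p13}.
Now take the ε-closure:
From p8 via ε: add p0, p5.
From p0 via ε: add p6.
From p6 via ε: add p7.
From p7 via ε: add p2, p15.
From p2 via ε: add p3.
From p3 via ε: add p1.
No new states can be added; the closed set is {p0, p1, p2, p3, p5, p6, p7, p8, p11, p13, p15}.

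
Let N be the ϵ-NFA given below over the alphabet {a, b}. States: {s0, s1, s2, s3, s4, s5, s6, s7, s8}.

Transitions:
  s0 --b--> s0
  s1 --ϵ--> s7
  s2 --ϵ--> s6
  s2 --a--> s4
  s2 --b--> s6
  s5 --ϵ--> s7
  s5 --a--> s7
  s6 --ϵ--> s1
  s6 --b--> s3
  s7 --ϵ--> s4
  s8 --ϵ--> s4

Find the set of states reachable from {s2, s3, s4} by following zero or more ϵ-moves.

{s1, s2, s3, s4, s6, s7}

Start with {s2, s3, s4}.
From s2 via ϵ: add s6.
From s6 via ϵ: add s1.
From s1 via ϵ: add s7.
No new states can be added; the closed set is {s1, s2, s3, s4, s6, s7}.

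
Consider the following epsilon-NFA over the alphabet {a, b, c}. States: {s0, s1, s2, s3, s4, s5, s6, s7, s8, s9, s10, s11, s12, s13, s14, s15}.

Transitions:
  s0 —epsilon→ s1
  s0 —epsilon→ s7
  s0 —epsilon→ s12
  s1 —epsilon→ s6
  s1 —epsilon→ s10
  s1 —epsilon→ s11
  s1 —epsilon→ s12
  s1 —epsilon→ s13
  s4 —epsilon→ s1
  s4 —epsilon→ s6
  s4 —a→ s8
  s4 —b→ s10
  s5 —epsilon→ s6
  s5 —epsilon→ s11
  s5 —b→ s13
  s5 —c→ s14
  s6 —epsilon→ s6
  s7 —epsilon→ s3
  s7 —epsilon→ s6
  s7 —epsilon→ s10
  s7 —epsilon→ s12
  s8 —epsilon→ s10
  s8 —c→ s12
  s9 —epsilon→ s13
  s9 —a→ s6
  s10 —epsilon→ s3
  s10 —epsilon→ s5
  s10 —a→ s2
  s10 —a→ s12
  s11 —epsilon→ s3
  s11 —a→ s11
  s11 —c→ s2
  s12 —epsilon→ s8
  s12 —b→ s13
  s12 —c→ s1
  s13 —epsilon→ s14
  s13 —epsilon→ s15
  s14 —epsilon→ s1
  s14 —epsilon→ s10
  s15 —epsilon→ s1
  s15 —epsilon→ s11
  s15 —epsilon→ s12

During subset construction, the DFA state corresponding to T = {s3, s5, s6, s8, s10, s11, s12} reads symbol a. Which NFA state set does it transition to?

{s2, s3, s5, s6, s8, s10, s11, s12}

s10 on a → {s2, s12}.
s11 on a → {s11}.
No a-transition from s3, s5, s6, s8, s12.
Union after reading a: {s2, s11, s12}.
Now take the epsilon-closure:
From s11 via epsilon: add s3.
From s12 via epsilon: add s8.
From s8 via epsilon: add s10.
From s10 via epsilon: add s5.
From s5 via epsilon: add s6.
No new states can be added; the closed set is {s2, s3, s5, s6, s8, s10, s11, s12}.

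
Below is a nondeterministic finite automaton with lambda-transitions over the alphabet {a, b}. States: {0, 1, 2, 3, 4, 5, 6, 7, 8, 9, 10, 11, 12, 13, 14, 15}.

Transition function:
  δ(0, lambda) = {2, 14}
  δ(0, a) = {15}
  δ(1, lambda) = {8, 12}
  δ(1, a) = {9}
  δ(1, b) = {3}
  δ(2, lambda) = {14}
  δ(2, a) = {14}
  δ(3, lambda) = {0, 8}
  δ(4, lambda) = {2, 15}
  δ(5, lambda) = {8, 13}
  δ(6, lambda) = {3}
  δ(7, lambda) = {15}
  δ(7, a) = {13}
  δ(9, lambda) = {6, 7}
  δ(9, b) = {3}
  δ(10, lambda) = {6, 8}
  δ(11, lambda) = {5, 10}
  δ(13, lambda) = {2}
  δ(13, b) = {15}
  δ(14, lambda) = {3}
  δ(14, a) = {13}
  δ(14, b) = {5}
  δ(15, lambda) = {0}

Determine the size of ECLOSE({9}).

Start with {9}.
From 9 via lambda: add 6, 7.
From 6 via lambda: add 3.
From 7 via lambda: add 15.
From 3 via lambda: add 0, 8.
From 0 via lambda: add 2, 14.
lambda-closure = {0, 2, 3, 6, 7, 8, 9, 14, 15}, which has 9 states.

9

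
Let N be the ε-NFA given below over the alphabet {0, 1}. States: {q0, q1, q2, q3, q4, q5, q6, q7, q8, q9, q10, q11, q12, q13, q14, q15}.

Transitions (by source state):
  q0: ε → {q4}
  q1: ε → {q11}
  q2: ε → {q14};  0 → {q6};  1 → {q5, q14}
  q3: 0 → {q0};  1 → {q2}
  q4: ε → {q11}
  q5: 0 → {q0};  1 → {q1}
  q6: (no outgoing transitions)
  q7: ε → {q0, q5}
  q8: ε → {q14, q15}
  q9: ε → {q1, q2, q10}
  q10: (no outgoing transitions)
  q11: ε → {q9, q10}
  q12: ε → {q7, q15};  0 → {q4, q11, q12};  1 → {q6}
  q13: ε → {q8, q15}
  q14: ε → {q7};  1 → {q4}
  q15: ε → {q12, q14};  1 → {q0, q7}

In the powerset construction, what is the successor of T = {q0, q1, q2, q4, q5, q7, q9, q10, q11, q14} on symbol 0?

{q0, q1, q2, q4, q5, q6, q7, q9, q10, q11, q14}

q2 on 0 → {q6}.
q5 on 0 → {q0}.
No 0-transition from q0, q1, q4, q7, q9, q10, q11, q14.
Union after reading 0: {q0, q6}.
Now take the ε-closure:
From q0 via ε: add q4.
From q4 via ε: add q11.
From q11 via ε: add q9, q10.
From q9 via ε: add q1, q2.
From q2 via ε: add q14.
From q14 via ε: add q7.
From q7 via ε: add q5.
No new states can be added; the closed set is {q0, q1, q2, q4, q5, q6, q7, q9, q10, q11, q14}.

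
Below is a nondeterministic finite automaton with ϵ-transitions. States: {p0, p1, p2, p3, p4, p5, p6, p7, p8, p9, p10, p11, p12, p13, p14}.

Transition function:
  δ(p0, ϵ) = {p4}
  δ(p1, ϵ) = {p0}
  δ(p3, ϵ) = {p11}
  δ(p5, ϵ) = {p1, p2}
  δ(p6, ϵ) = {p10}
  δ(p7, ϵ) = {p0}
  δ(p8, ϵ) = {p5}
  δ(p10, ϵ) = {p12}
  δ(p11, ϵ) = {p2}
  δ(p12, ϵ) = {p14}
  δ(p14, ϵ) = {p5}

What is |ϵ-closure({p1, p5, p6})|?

9

Start with {p1, p5, p6}.
From p1 via ϵ: add p0.
From p5 via ϵ: add p2.
From p6 via ϵ: add p10.
From p0 via ϵ: add p4.
From p10 via ϵ: add p12.
From p12 via ϵ: add p14.
ϵ-closure = {p0, p1, p2, p4, p5, p6, p10, p12, p14}, which has 9 states.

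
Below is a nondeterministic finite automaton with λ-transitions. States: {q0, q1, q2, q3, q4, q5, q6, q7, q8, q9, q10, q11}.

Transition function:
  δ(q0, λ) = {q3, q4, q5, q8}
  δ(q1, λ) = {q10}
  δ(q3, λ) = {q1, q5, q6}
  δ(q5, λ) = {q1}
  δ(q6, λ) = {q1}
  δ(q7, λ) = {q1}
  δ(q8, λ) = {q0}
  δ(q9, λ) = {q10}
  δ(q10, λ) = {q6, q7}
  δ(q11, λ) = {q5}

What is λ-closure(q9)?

Start with {q9}.
From q9 via λ: add q10.
From q10 via λ: add q6, q7.
From q6 via λ: add q1.
No new states can be added; the closed set is {q1, q6, q7, q9, q10}.

{q1, q6, q7, q9, q10}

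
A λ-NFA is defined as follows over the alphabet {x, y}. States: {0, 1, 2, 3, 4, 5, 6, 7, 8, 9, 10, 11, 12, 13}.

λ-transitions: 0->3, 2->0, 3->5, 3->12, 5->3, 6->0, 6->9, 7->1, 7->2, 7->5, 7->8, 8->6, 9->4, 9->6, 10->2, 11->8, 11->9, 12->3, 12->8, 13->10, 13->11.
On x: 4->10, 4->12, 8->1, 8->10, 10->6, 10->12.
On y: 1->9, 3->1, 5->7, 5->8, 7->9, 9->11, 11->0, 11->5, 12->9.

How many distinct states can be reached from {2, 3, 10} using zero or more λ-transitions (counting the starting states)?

10

Start with {2, 3, 10}.
From 2 via λ: add 0.
From 3 via λ: add 5, 12.
From 12 via λ: add 8.
From 8 via λ: add 6.
From 6 via λ: add 9.
From 9 via λ: add 4.
λ-closure = {0, 2, 3, 4, 5, 6, 8, 9, 10, 12}, which has 10 states.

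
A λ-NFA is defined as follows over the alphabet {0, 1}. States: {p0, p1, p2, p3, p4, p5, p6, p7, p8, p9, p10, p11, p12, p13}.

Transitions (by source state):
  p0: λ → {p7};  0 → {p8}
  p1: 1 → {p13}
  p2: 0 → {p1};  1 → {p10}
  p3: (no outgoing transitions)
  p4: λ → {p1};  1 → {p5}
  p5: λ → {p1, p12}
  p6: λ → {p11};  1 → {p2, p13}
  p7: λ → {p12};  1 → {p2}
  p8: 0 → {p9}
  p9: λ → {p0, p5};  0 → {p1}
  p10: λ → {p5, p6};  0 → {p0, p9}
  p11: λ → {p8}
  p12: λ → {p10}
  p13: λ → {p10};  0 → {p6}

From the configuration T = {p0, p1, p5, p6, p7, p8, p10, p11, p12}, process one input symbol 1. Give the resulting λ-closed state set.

{p1, p2, p5, p6, p8, p10, p11, p12, p13}

p1 on 1 → {p13}.
p6 on 1 → {p2, p13}.
p7 on 1 → {p2}.
No 1-transition from p0, p5, p8, p10, p11, p12.
Union after reading 1: {p2, p13}.
Now take the λ-closure:
From p13 via λ: add p10.
From p10 via λ: add p5, p6.
From p5 via λ: add p1, p12.
From p6 via λ: add p11.
From p11 via λ: add p8.
No new states can be added; the closed set is {p1, p2, p5, p6, p8, p10, p11, p12, p13}.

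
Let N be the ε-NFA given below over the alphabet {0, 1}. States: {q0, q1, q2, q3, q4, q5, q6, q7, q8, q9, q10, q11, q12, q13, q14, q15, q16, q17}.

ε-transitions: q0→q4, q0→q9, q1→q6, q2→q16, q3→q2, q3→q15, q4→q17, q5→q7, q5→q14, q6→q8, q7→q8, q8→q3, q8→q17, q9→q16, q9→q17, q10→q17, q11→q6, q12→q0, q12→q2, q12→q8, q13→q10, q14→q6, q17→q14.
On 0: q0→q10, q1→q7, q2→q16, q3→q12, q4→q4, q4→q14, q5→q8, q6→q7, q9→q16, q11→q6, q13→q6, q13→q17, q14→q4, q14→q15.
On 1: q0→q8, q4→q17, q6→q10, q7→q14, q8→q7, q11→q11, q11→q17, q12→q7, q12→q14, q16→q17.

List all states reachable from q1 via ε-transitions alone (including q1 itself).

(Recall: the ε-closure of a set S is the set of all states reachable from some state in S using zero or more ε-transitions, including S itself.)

Start with {q1}.
From q1 via ε: add q6.
From q6 via ε: add q8.
From q8 via ε: add q3, q17.
From q3 via ε: add q2, q15.
From q17 via ε: add q14.
From q2 via ε: add q16.
No new states can be added; the closed set is {q1, q2, q3, q6, q8, q14, q15, q16, q17}.

{q1, q2, q3, q6, q8, q14, q15, q16, q17}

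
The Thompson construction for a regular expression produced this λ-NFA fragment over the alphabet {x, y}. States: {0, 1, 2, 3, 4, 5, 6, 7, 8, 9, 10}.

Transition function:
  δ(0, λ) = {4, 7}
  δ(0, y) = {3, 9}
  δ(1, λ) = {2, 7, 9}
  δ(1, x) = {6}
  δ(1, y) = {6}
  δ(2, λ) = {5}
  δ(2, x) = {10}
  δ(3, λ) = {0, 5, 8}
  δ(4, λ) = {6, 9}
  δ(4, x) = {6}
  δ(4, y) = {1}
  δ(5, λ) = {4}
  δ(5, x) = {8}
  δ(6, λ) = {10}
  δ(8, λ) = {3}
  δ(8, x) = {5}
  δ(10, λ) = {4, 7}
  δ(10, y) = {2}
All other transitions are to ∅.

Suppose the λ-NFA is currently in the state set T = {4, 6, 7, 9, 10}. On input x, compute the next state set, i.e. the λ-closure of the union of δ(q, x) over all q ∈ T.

4 on x → {6}.
No x-transition from 6, 7, 9, 10.
Union after reading x: {6}.
Now take the λ-closure:
From 6 via λ: add 10.
From 10 via λ: add 4, 7.
From 4 via λ: add 9.
No new states can be added; the closed set is {4, 6, 7, 9, 10}.

{4, 6, 7, 9, 10}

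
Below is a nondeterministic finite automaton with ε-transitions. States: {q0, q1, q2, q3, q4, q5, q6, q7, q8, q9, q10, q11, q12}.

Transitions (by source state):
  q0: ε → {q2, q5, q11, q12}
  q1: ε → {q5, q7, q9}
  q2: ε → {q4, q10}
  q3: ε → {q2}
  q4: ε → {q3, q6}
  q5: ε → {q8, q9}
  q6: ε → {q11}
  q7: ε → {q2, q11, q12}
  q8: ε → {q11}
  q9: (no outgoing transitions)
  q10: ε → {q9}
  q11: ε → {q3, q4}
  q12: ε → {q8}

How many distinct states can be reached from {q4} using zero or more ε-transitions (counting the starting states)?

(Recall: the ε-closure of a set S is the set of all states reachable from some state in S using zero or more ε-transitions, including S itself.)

Start with {q4}.
From q4 via ε: add q3, q6.
From q3 via ε: add q2.
From q6 via ε: add q11.
From q2 via ε: add q10.
From q10 via ε: add q9.
ε-closure = {q2, q3, q4, q6, q9, q10, q11}, which has 7 states.

7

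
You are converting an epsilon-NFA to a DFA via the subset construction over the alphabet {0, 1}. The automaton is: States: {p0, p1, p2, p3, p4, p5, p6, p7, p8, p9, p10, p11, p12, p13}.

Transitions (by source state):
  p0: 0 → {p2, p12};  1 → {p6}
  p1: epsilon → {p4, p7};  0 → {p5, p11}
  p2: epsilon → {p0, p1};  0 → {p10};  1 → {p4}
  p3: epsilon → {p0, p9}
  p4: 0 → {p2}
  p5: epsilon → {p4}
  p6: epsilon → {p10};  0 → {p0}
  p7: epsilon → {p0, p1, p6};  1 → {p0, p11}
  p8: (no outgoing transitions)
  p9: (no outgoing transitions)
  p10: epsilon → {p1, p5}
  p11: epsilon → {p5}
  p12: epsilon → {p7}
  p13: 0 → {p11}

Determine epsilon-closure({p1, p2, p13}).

Start with {p1, p2, p13}.
From p1 via epsilon: add p4, p7.
From p2 via epsilon: add p0.
From p7 via epsilon: add p6.
From p6 via epsilon: add p10.
From p10 via epsilon: add p5.
No new states can be added; the closed set is {p0, p1, p2, p4, p5, p6, p7, p10, p13}.

{p0, p1, p2, p4, p5, p6, p7, p10, p13}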